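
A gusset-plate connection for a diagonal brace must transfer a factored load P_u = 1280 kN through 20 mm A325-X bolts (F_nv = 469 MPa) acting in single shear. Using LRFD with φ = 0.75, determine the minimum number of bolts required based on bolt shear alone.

A_b = π·20²/4 = 314.2 mm².
Per-bolt design strength φR_n = 0.75 × 469 × 314.2 × 1 / 1000 = 110.5 kN.
n ≥ 1280 / 110.5 = 11.58 → use 12 bolts.

12 bolts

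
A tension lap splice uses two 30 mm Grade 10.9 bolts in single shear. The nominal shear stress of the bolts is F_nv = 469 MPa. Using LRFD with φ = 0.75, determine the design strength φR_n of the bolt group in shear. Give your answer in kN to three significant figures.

A_b = π × 30² / 4 = 706.9 mm².
R_n = F_nv · A_b · n · n_s = 469 × 706.9 × 2 × 1 / 1000 = 663 kN.
Design strength φR_n = 0.75 × 663 = 497 kN.

497 kN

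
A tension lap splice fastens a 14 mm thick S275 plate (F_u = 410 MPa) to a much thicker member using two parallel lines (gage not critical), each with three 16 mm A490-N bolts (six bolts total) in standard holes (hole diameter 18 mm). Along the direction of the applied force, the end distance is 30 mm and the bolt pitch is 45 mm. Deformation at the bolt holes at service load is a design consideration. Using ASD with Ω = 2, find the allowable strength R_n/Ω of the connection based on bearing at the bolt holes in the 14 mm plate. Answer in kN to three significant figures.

Per bolt r_n = 1.2 l_c t F_u ≤ 2.4 d t F_u; upper limit = 2.4 × 16 × 14 × 410 / 1000 = 220.4 kN.
Edge bolt: l_c = 30 − 18/2 = 21 mm → 1.2 × 21 × 14 × 410 / 1000 = 144.6 → r_n = 144.6 kN.
Interior bolts: l_c = 45 − 18 = 27 mm → 1.2 × 27 × 14 × 410 / 1000 = 186 → r_n = 186 kN.
R_n = 2 × 144.6 + 4 × 186 = 1033 kN.
Allowable strength R_n/Ω = 1033 / 2 = 517 kN.

517 kN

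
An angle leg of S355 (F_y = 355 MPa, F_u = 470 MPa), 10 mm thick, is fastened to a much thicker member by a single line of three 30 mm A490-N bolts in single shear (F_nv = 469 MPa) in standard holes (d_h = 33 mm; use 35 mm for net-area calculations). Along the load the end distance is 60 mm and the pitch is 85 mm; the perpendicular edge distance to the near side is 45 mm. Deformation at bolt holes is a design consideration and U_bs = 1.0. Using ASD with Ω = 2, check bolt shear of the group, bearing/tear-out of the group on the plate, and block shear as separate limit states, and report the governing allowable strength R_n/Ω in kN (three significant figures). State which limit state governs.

266 kN (block shear governs)

Bolt shear: A_b = π·30²/4 = 706.9 mm²; R_n = 469 × 706.9 × 3 × 1 / 1000 = 994.5 kN → 994.5 / 2 = 497 kN.
Bearing: edge l_c = 43.5, r_n = 245.3 kN; interior l_c = 52, r_n = 293.3 kN; R_n = 245.3 + 2·293.3 = 831.9 kN → 416 kN.
Block shear: A_gv = 2300, A_nv = 1425, A_nt = 275 mm²; R_n = min(0.6F_uA_nv, 0.6F_yA_gv) + U_bs·F_u·A_nt = 531.1 kN → 266 kN.
Block shear governs: 266 kN.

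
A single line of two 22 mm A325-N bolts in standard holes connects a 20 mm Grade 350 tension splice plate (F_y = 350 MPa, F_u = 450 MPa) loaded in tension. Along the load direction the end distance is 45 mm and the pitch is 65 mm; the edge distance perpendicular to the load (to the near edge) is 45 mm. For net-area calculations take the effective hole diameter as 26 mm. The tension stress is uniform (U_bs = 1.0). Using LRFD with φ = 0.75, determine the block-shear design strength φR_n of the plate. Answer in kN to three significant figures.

504 kN

Shear plane L_v = 45 + 1·65 = 110 mm; A_gv = 110 × 20 = 2200 mm².
A_nv = (110 − 1.5·26) × 20 = 1420 mm².
A_nt = (45 − 0.5·26) × 20 = 640 mm².
0.6 F_u A_nv = 383.4 kN; 0.6 F_y A_gv = 462 kN → shear rupture governs the shear term.
R_n = 383.4 + 1.0 × 450 × 640 / 1000 = 671.4 kN.
Design strength φR_n = 0.75 × 671.4 = 504 kN.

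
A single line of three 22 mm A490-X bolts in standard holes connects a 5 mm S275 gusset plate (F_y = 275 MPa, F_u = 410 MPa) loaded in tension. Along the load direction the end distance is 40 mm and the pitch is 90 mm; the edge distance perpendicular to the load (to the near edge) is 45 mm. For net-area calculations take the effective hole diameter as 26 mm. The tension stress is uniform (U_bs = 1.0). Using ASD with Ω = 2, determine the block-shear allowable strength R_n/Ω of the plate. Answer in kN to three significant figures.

124 kN

Shear plane L_v = 40 + 2·90 = 220 mm; A_gv = 220 × 5 = 1100 mm².
A_nv = (220 − 2.5·26) × 5 = 775 mm².
A_nt = (45 − 0.5·26) × 5 = 160 mm².
0.6 F_u A_nv = 190.7 kN; 0.6 F_y A_gv = 181.5 kN → shear yielding governs the shear term.
R_n = 181.5 + 1.0 × 410 × 160 / 1000 = 247.1 kN.
Allowable strength R_n/Ω = 247.1 / 2 = 124 kN.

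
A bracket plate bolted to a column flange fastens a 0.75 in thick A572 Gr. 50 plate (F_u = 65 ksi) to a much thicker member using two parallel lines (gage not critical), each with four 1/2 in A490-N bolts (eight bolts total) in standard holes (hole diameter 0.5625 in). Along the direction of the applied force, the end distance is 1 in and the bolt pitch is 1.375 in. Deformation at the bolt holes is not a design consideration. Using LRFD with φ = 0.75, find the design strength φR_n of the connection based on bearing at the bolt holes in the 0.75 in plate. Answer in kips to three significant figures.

346 kips

Per bolt r_n = 1.5 l_c t F_u ≤ 3.0 d t F_u; upper limit = 3.0 × 0.5 × 0.75 × 65 = 73.12 kips.
Edge bolt: l_c = 1 − 0.5625/2 = 0.7188 in → 1.5 × 0.7188 × 0.75 × 65 = 52.56 → r_n = 52.56 kips.
Interior bolts: l_c = 1.375 − 0.5625 = 0.8125 in → 1.5 × 0.8125 × 0.75 × 65 = 59.41 → r_n = 59.41 kips.
R_n = 2 × 52.56 + 6 × 59.41 = 461.6 kips.
Design strength φR_n = 0.75 × 461.6 = 346 kips.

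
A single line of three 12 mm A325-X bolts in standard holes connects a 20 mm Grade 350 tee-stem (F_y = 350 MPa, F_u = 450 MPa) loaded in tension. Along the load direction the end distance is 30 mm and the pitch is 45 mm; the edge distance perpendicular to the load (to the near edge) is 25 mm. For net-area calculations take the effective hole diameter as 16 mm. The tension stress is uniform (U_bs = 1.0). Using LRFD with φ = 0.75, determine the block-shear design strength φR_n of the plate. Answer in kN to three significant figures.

439 kN

Shear plane L_v = 30 + 2·45 = 120 mm; A_gv = 120 × 20 = 2400 mm².
A_nv = (120 − 2.5·16) × 20 = 1600 mm².
A_nt = (25 − 0.5·16) × 20 = 340 mm².
0.6 F_u A_nv = 432 kN; 0.6 F_y A_gv = 504 kN → shear rupture governs the shear term.
R_n = 432 + 1.0 × 450 × 340 / 1000 = 585 kN.
Design strength φR_n = 0.75 × 585 = 439 kN.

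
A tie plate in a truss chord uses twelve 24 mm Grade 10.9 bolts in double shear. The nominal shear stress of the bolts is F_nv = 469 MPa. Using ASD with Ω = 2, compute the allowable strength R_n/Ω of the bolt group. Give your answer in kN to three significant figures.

A_b = π × 24² / 4 = 452.4 mm².
R_n = F_nv · A_b · n · n_s = 469 × 452.4 × 12 × 2 / 1000 = 5092 kN.
Allowable strength R_n/Ω = 5092 / 2 = 2550 kN.

2550 kN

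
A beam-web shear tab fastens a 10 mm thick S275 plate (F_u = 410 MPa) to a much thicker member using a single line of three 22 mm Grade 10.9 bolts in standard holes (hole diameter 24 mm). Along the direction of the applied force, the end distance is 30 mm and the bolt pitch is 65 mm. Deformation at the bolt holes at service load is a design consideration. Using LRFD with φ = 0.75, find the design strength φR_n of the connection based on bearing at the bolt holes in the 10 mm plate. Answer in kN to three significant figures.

Per bolt r_n = 1.2 l_c t F_u ≤ 2.4 d t F_u; upper limit = 2.4 × 22 × 10 × 410 / 1000 = 216.5 kN.
Edge bolt: l_c = 30 − 24/2 = 18 mm → 1.2 × 18 × 10 × 410 / 1000 = 88.56 → r_n = 88.56 kN.
Interior bolts: l_c = 65 − 24 = 41 mm → 1.2 × 41 × 10 × 410 / 1000 = 201.7 → r_n = 201.7 kN.
R_n = 1 × 88.56 + 2 × 201.7 = 492 kN.
Design strength φR_n = 0.75 × 492 = 369 kN.

369 kN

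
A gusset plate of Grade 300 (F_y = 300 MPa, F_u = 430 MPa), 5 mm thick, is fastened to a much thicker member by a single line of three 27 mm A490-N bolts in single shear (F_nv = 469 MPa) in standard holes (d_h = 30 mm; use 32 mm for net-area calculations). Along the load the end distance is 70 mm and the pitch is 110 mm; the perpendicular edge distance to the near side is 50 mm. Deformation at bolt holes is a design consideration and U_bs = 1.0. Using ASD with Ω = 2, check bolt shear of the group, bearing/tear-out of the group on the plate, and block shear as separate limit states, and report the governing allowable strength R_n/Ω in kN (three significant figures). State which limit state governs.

Bolt shear: A_b = π·27²/4 = 572.6 mm²; R_n = 469 × 572.6 × 3 × 1 / 1000 = 805.6 kN → 805.6 / 2 = 403 kN.
Bearing: edge l_c = 55, r_n = 139.3 kN; interior l_c = 80, r_n = 139.3 kN; R_n = 139.3 + 2·139.3 = 418 kN → 209 kN.
Block shear: A_gv = 1450, A_nv = 1050, A_nt = 170 mm²; R_n = min(0.6F_uA_nv, 0.6F_yA_gv) + U_bs·F_u·A_nt = 334.1 kN → 167 kN.
Block shear governs: 167 kN.

167 kN (block shear governs)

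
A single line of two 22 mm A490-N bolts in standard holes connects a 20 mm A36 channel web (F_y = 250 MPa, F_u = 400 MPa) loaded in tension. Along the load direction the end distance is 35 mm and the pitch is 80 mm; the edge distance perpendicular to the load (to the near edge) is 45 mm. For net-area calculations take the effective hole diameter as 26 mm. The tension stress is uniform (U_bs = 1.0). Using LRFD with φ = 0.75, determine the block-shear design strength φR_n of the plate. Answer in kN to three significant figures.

451 kN

Shear plane L_v = 35 + 1·80 = 115 mm; A_gv = 115 × 20 = 2300 mm².
A_nv = (115 − 1.5·26) × 20 = 1520 mm².
A_nt = (45 − 0.5·26) × 20 = 640 mm².
0.6 F_u A_nv = 364.8 kN; 0.6 F_y A_gv = 345 kN → shear yielding governs the shear term.
R_n = 345 + 1.0 × 400 × 640 / 1000 = 601 kN.
Design strength φR_n = 0.75 × 601 = 451 kN.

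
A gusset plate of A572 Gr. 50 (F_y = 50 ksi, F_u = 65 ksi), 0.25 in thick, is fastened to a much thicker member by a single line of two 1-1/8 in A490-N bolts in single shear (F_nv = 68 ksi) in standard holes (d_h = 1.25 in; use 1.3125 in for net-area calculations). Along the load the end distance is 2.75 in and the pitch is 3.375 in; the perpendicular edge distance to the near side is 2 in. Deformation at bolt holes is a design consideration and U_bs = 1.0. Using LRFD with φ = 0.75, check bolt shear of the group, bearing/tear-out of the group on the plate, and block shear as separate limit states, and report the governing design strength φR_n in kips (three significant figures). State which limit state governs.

46.8 kips (block shear governs)

Bolt shear: A_b = π·1.125²/4 = 0.994 in²; R_n = 68 × 0.994 × 2 × 1 = 135.2 kips → 0.75 × 135.2 = 101 kips.
Bearing: edge l_c = 2.125, r_n = 41.44 kips; interior l_c = 2.125, r_n = 41.44 kips; R_n = 41.44 + 1·41.44 = 82.88 kips → 62.2 kips.
Block shear: A_gv = 1.531, A_nv = 1.039, A_nt = 0.3359 in²; R_n = min(0.6F_uA_nv, 0.6F_yA_gv) + U_bs·F_u·A_nt = 62.36 kips → 46.8 kips.
Block shear governs: 46.8 kips.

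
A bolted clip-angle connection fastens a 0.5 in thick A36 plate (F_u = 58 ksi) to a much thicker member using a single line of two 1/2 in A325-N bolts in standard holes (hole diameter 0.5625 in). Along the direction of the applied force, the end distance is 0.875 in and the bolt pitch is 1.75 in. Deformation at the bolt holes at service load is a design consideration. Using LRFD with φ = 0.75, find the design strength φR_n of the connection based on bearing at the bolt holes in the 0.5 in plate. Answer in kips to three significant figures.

Per bolt r_n = 1.2 l_c t F_u ≤ 2.4 d t F_u; upper limit = 2.4 × 0.5 × 0.5 × 58 = 34.8 kips.
Edge bolt: l_c = 0.875 − 0.5625/2 = 0.5938 in → 1.2 × 0.5938 × 0.5 × 58 = 20.66 → r_n = 20.66 kips.
Interior bolts: l_c = 1.75 − 0.5625 = 1.188 in → 1.2 × 1.188 × 0.5 × 58 = 41.33 → r_n = 34.8 kips.
R_n = 1 × 20.66 + 1 × 34.8 = 55.46 kips.
Design strength φR_n = 0.75 × 55.46 = 41.6 kips.

41.6 kips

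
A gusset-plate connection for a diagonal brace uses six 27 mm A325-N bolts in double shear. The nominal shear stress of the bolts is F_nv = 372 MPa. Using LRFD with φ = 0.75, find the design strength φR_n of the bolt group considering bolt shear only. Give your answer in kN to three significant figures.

1920 kN

A_b = π × 27² / 4 = 572.6 mm².
R_n = F_nv · A_b · n · n_s = 372 × 572.6 × 6 × 2 / 1000 = 2556 kN.
Design strength φR_n = 0.75 × 2556 = 1920 kN.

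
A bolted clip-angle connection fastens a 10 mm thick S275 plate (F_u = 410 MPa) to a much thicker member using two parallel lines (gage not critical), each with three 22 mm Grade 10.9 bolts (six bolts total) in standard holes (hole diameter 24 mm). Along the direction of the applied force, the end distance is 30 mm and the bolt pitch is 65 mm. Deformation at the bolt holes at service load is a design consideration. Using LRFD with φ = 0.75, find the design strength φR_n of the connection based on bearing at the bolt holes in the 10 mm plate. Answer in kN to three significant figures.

738 kN

Per bolt r_n = 1.2 l_c t F_u ≤ 2.4 d t F_u; upper limit = 2.4 × 22 × 10 × 410 / 1000 = 216.5 kN.
Edge bolt: l_c = 30 − 24/2 = 18 mm → 1.2 × 18 × 10 × 410 / 1000 = 88.56 → r_n = 88.56 kN.
Interior bolts: l_c = 65 − 24 = 41 mm → 1.2 × 41 × 10 × 410 / 1000 = 201.7 → r_n = 201.7 kN.
R_n = 2 × 88.56 + 4 × 201.7 = 984 kN.
Design strength φR_n = 0.75 × 984 = 738 kN.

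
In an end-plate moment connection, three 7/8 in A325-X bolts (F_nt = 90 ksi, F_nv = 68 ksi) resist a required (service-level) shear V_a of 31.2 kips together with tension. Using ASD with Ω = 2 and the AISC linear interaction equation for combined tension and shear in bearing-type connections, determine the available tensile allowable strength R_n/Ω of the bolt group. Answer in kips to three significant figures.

64.2 kips

A_b = π·0.875²/4 = 0.6013 in²; f_rv = 31.2 / (3 × 0.6013) = 17.3 ksi.
F'_nt = 1.3 F_nt − (Ω F_nt / F_nv) f_rv = 1.3·90 − (2·90/68)·17.3 = 71.22 ksi, capped at F_nt → F'_nt = 71.22 ksi.
R_n = F'_nt · A_b · n = 71.22 × 0.6013 × 3 = 128.5 kips.
Allowable strength R_n/Ω = 128.5 / 2 = 64.2 kips.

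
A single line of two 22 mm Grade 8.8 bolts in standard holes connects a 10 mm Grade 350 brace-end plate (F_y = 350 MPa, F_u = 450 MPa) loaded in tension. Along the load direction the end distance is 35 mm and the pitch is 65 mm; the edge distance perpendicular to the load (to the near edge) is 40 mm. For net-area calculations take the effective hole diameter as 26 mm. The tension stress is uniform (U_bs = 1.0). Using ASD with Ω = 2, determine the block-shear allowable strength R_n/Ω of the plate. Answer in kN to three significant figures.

Shear plane L_v = 35 + 1·65 = 100 mm; A_gv = 100 × 10 = 1000 mm².
A_nv = (100 − 1.5·26) × 10 = 610 mm².
A_nt = (40 − 0.5·26) × 10 = 270 mm².
0.6 F_u A_nv = 164.7 kN; 0.6 F_y A_gv = 210 kN → shear rupture governs the shear term.
R_n = 164.7 + 1.0 × 450 × 270 / 1000 = 286.2 kN.
Allowable strength R_n/Ω = 286.2 / 2 = 143 kN.

143 kN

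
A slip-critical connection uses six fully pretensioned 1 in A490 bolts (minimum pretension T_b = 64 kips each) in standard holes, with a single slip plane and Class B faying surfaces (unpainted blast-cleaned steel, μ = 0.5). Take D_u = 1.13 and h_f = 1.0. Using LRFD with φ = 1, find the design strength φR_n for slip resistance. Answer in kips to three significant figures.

217 kips

R_n = μ · D_u · h_f · T_b · n_s · n_b = 0.5 × 1.13 × 1.0 × 64 × 1 × 6 = 217 kips.
Design strength φR_n = 1 × 217 = 217 kips.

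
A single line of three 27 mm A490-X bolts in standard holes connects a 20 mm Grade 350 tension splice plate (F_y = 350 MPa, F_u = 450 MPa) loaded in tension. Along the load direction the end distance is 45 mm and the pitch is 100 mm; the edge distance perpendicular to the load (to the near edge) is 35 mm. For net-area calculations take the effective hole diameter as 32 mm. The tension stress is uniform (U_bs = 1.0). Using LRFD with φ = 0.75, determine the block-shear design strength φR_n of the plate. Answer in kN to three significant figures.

796 kN

Shear plane L_v = 45 + 2·100 = 245 mm; A_gv = 245 × 20 = 4900 mm².
A_nv = (245 − 2.5·32) × 20 = 3300 mm².
A_nt = (35 − 0.5·32) × 20 = 380 mm².
0.6 F_u A_nv = 891 kN; 0.6 F_y A_gv = 1029 kN → shear rupture governs the shear term.
R_n = 891 + 1.0 × 450 × 380 / 1000 = 1062 kN.
Design strength φR_n = 0.75 × 1062 = 796 kN.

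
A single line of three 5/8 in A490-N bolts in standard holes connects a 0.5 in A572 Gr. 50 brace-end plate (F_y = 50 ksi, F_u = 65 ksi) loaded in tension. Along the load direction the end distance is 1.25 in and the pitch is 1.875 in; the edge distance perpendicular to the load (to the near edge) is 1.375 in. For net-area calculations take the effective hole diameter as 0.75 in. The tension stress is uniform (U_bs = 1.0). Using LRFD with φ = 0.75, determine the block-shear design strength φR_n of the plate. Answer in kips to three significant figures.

70.1 kips

Shear plane L_v = 1.25 + 2·1.875 = 5 in; A_gv = 5 × 0.5 = 2.5 in².
A_nv = (5 − 2.5·0.75) × 0.5 = 1.562 in².
A_nt = (1.375 − 0.5·0.75) × 0.5 = 0.5 in².
0.6 F_u A_nv = 60.94 kips; 0.6 F_y A_gv = 75 kips → shear rupture governs the shear term.
R_n = 60.94 + 1.0 × 65 × 0.5 = 93.44 kips.
Design strength φR_n = 0.75 × 93.44 = 70.1 kips.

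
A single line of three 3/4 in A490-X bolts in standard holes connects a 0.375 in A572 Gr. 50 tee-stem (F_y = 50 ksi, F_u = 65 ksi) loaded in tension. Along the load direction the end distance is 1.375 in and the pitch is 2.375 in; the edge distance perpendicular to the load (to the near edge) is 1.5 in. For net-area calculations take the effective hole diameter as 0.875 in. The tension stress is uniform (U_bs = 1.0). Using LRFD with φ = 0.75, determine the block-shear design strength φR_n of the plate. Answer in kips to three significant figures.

62.6 kips

Shear plane L_v = 1.375 + 2·2.375 = 6.125 in; A_gv = 6.125 × 0.375 = 2.297 in².
A_nv = (6.125 − 2.5·0.875) × 0.375 = 1.477 in².
A_nt = (1.5 − 0.5·0.875) × 0.375 = 0.3984 in².
0.6 F_u A_nv = 57.59 kips; 0.6 F_y A_gv = 68.91 kips → shear rupture governs the shear term.
R_n = 57.59 + 1.0 × 65 × 0.3984 = 83.48 kips.
Design strength φR_n = 0.75 × 83.48 = 62.6 kips.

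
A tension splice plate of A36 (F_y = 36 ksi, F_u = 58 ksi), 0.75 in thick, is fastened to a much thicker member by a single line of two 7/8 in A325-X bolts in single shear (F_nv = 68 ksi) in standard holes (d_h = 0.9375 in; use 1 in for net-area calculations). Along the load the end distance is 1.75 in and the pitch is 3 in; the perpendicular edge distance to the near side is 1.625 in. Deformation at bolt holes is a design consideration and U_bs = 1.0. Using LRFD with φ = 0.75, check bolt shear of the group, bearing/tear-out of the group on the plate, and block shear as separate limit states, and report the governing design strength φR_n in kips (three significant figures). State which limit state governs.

Bolt shear: A_b = π·0.875²/4 = 0.6013 in²; R_n = 68 × 0.6013 × 2 × 1 = 81.78 kips → 0.75 × 81.78 = 61.3 kips.
Bearing: edge l_c = 1.281, r_n = 66.88 kips; interior l_c = 2.062, r_n = 91.35 kips; R_n = 66.88 + 1·91.35 = 158.2 kips → 119 kips.
Block shear: A_gv = 3.562, A_nv = 2.438, A_nt = 0.8438 in²; R_n = min(0.6F_uA_nv, 0.6F_yA_gv) + U_bs·F_u·A_nt = 125.9 kips → 94.4 kips.
Bolt shear governs: 61.3 kips.

61.3 kips (bolt shear governs)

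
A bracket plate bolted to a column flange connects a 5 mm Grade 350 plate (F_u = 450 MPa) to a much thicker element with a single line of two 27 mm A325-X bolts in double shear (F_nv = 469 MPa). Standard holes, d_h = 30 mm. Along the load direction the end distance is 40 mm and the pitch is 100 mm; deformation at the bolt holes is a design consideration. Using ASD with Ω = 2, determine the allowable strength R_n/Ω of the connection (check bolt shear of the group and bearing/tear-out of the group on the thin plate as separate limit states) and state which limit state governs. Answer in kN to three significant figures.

Bolt shear: A_b = π·27²/4 = 572.6 mm²; R_n = 469 × 572.6 × 2 × 2 / 1000 = 1074 kN → 1074 / 2 = 537 kN.
Bearing (1.2 l_c t F_u ≤ 2.4 d t F_u): upper limit = 2.4·27·5·450 / 1000 = 145.8 kN.
  Edge l_c = 40 − 30/2 = 25 → r_n = 67.5 kN; interior l_c = 100 − 30 = 70 → r_n = 145.8 kN.
  R_n,bearing = 1·67.5 + 1·145.8 = 213.3 kN → 213.3 / 2 = 107 kN.
Bearing governs: 107 kN.

107 kN (bearing governs)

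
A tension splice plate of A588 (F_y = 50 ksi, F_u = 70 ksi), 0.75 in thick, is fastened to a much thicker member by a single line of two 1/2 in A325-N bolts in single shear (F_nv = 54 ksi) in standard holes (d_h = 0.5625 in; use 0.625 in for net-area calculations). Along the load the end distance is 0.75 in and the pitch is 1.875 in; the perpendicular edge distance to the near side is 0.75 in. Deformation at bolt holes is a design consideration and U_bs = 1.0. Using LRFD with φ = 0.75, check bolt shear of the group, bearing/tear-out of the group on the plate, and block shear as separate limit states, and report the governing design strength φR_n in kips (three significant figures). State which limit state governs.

15.9 kips (bolt shear governs)

Bolt shear: A_b = π·0.5²/4 = 0.1963 in²; R_n = 54 × 0.1963 × 2 × 1 = 21.21 kips → 0.75 × 21.21 = 15.9 kips.
Bearing: edge l_c = 0.4688, r_n = 29.53 kips; interior l_c = 1.312, r_n = 63 kips; R_n = 29.53 + 1·63 = 92.53 kips → 69.4 kips.
Block shear: A_gv = 1.969, A_nv = 1.266, A_nt = 0.3281 in²; R_n = min(0.6F_uA_nv, 0.6F_yA_gv) + U_bs·F_u·A_nt = 76.12 kips → 57.1 kips.
Bolt shear governs: 15.9 kips.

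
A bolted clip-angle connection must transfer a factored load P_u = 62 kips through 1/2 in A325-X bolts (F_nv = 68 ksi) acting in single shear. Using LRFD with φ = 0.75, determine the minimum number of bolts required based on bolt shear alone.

7 bolts

A_b = π·0.5²/4 = 0.1963 in².
Per-bolt design strength φR_n = 0.75 × 68 × 0.1963 × 1 = 10.01 kips.
n ≥ 62 / 10.01 = 6.191 → use 7 bolts.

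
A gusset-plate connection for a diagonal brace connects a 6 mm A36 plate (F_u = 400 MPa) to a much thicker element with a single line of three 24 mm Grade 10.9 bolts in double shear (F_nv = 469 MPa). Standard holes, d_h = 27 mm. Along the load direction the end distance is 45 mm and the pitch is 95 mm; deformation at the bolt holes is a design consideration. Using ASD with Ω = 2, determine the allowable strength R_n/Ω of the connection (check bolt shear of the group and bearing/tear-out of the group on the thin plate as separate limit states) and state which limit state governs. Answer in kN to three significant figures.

Bolt shear: A_b = π·24²/4 = 452.4 mm²; R_n = 469 × 452.4 × 3 × 2 / 1000 = 1273 kN → 1273 / 2 = 637 kN.
Bearing (1.2 l_c t F_u ≤ 2.4 d t F_u): upper limit = 2.4·24·6·400 / 1000 = 138.2 kN.
  Edge l_c = 45 − 27/2 = 31.5 → r_n = 90.72 kN; interior l_c = 95 − 27 = 68 → r_n = 138.2 kN.
  R_n,bearing = 1·90.72 + 2·138.2 = 367.2 kN → 367.2 / 2 = 184 kN.
Bearing governs: 184 kN.

184 kN (bearing governs)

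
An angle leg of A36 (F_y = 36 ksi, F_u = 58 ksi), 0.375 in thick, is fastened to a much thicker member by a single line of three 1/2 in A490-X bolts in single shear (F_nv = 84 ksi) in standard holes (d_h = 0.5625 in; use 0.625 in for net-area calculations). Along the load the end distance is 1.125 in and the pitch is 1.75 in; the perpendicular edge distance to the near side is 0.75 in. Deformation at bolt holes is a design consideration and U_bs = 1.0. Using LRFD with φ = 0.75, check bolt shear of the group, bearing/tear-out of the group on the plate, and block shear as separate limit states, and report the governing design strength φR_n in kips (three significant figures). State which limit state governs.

35.2 kips (block shear governs)

Bolt shear: A_b = π·0.5²/4 = 0.1963 in²; R_n = 84 × 0.1963 × 3 × 1 = 49.48 kips → 0.75 × 49.48 = 37.1 kips.
Bearing: edge l_c = 0.8438, r_n = 22.02 kips; interior l_c = 1.188, r_n = 26.1 kips; R_n = 22.02 + 2·26.1 = 74.22 kips → 55.7 kips.
Block shear: A_gv = 1.734, A_nv = 1.148, A_nt = 0.1641 in²; R_n = min(0.6F_uA_nv, 0.6F_yA_gv) + U_bs·F_u·A_nt = 46.98 kips → 35.2 kips.
Block shear governs: 35.2 kips.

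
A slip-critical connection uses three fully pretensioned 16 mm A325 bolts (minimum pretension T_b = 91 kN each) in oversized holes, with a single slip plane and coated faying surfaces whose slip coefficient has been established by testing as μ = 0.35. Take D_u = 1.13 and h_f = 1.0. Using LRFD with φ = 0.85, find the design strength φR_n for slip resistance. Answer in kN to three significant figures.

91.8 kN

R_n = μ · D_u · h_f · T_b · n_s · n_b = 0.35 × 1.13 × 1.0 × 91 × 1 × 3 = 108 kN.
Design strength φR_n = 0.85 × 108 = 91.8 kN.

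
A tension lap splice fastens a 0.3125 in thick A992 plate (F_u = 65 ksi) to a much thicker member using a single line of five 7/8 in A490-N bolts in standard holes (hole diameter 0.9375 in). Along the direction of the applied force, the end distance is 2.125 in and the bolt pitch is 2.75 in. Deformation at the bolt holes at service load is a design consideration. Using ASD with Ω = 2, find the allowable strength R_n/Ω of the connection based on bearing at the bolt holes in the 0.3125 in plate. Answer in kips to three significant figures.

Per bolt r_n = 1.2 l_c t F_u ≤ 2.4 d t F_u; upper limit = 2.4 × 0.875 × 0.3125 × 65 = 42.66 kips.
Edge bolt: l_c = 2.125 − 0.9375/2 = 1.656 in → 1.2 × 1.656 × 0.3125 × 65 = 40.37 → r_n = 40.37 kips.
Interior bolts: l_c = 2.75 − 0.9375 = 1.812 in → 1.2 × 1.812 × 0.3125 × 65 = 44.18 → r_n = 42.66 kips.
R_n = 1 × 40.37 + 4 × 42.66 = 211 kips.
Allowable strength R_n/Ω = 211 / 2 = 105 kips.

105 kips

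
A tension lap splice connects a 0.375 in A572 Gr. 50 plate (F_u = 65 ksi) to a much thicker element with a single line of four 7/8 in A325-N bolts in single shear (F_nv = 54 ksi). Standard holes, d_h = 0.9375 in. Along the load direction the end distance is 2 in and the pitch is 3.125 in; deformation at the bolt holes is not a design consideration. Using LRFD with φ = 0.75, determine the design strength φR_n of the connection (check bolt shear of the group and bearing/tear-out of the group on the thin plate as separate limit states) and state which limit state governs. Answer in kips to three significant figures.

97.4 kips (bolt shear governs)

Bolt shear: A_b = π·0.875²/4 = 0.6013 in²; R_n = 54 × 0.6013 × 4 × 1 = 129.9 kips → 0.75 × 129.9 = 97.4 kips.
Bearing (1.5 l_c t F_u ≤ 3.0 d t F_u): upper limit = 3.0·0.875·0.375·65 = 63.98 kips.
  Edge l_c = 2 − 0.9375/2 = 1.531 → r_n = 55.99 kips; interior l_c = 3.125 − 0.9375 = 2.188 → r_n = 63.98 kips.
  R_n,bearing = 1·55.99 + 3·63.98 = 247.9 kips → 0.75 × 247.9 = 186 kips.
Bolt shear governs: 97.4 kips.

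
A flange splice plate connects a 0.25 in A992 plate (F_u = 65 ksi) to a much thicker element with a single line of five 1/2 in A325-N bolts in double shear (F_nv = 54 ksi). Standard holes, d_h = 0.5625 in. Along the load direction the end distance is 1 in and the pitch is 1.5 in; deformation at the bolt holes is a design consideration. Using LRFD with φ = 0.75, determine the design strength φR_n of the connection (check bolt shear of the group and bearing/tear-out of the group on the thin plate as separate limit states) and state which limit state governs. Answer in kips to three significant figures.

65.4 kips (bearing governs)

Bolt shear: A_b = π·0.5²/4 = 0.1963 in²; R_n = 54 × 0.1963 × 5 × 2 = 106 kips → 0.75 × 106 = 79.5 kips.
Bearing (1.2 l_c t F_u ≤ 2.4 d t F_u): upper limit = 2.4·0.5·0.25·65 = 19.5 kips.
  Edge l_c = 1 − 0.5625/2 = 0.7188 → r_n = 14.02 kips; interior l_c = 1.5 − 0.5625 = 0.9375 → r_n = 18.28 kips.
  R_n,bearing = 1·14.02 + 4·18.28 = 87.14 kips → 0.75 × 87.14 = 65.4 kips.
Bearing governs: 65.4 kips.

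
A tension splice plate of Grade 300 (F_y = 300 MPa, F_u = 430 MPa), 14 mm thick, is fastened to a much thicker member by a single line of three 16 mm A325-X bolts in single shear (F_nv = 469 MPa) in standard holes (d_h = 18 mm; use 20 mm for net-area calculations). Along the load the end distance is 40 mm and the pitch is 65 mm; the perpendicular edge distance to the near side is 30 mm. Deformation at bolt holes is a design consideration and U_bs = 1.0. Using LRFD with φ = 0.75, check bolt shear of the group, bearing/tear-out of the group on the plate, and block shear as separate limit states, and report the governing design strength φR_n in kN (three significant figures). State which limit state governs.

Bolt shear: A_b = π·16²/4 = 201.1 mm²; R_n = 469 × 201.1 × 3 × 1 / 1000 = 282.9 kN → 0.75 × 282.9 = 212 kN.
Bearing: edge l_c = 31, r_n = 223.9 kN; interior l_c = 47, r_n = 231.2 kN; R_n = 223.9 + 2·231.2 = 686.3 kN → 515 kN.
Block shear: A_gv = 2380, A_nv = 1680, A_nt = 280 mm²; R_n = min(0.6F_uA_nv, 0.6F_yA_gv) + U_bs·F_u·A_nt = 548.8 kN → 412 kN.
Bolt shear governs: 212 kN.

212 kN (bolt shear governs)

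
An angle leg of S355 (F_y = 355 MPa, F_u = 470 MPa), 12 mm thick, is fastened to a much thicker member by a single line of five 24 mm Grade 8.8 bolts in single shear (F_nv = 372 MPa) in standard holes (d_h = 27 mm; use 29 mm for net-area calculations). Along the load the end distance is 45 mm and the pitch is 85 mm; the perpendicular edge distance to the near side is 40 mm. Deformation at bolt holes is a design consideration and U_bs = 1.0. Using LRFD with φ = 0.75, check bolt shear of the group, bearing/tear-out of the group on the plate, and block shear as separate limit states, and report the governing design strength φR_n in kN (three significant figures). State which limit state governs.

Bolt shear: A_b = π·24²/4 = 452.4 mm²; R_n = 372 × 452.4 × 5 × 1 / 1000 = 841.4 kN → 0.75 × 841.4 = 631 kN.
Bearing: edge l_c = 31.5, r_n = 213.2 kN; interior l_c = 58, r_n = 324.9 kN; R_n = 213.2 + 4·324.9 = 1513 kN → 1130 kN.
Block shear: A_gv = 4620, A_nv = 3054, A_nt = 306 mm²; R_n = min(0.6F_uA_nv, 0.6F_yA_gv) + U_bs·F_u·A_nt = 1005 kN → 754 kN.
Bolt shear governs: 631 kN.

631 kN (bolt shear governs)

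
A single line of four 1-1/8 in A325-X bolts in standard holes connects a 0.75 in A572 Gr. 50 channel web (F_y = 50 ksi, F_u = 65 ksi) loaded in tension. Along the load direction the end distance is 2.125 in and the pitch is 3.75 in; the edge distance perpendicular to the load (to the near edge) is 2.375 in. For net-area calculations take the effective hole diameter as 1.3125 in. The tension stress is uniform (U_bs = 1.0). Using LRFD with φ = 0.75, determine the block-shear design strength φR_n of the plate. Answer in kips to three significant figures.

Shear plane L_v = 2.125 + 3·3.75 = 13.38 in; A_gv = 13.38 × 0.75 = 10.03 in².
A_nv = (13.38 − 3.5·1.3125) × 0.75 = 6.586 in².
A_nt = (2.375 − 0.5·1.3125) × 0.75 = 1.289 in².
0.6 F_u A_nv = 256.9 kips; 0.6 F_y A_gv = 300.9 kips → shear rupture governs the shear term.
R_n = 256.9 + 1.0 × 65 × 1.289 = 340.6 kips.
Design strength φR_n = 0.75 × 340.6 = 255 kips.

255 kips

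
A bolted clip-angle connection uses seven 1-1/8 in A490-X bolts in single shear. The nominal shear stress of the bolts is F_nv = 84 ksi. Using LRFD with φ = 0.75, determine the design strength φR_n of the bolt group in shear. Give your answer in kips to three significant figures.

A_b = π × 1.125² / 4 = 0.994 in².
R_n = F_nv · A_b · n · n_s = 84 × 0.994 × 7 × 1 = 584.5 kips.
Design strength φR_n = 0.75 × 584.5 = 438 kips.

438 kips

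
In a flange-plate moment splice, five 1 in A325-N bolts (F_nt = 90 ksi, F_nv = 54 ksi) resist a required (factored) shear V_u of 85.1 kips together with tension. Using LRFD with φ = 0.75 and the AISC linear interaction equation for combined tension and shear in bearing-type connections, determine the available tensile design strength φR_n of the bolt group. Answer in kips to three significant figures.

A_b = π·1²/4 = 0.7854 in²; f_rv = 85.1 / (5 × 0.7854) = 21.67 ksi.
F'_nt = 1.3 F_nt − (F_nt / φF_nv) f_rv = 1.3·90 − (90/(0.75·54))·21.67 = 68.84 ksi, capped at F_nt → F'_nt = 68.84 ksi.
R_n = F'_nt · A_b · n = 68.84 × 0.7854 × 5 = 270.3 kips.
Design strength φR_n = 0.75 × 270.3 = 203 kips.

203 kips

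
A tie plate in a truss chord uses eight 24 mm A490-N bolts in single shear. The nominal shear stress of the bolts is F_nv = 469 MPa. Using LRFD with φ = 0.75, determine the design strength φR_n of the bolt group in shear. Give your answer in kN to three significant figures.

1270 kN

A_b = π × 24² / 4 = 452.4 mm².
R_n = F_nv · A_b · n · n_s = 469 × 452.4 × 8 × 1 / 1000 = 1697 kN.
Design strength φR_n = 0.75 × 1697 = 1270 kN.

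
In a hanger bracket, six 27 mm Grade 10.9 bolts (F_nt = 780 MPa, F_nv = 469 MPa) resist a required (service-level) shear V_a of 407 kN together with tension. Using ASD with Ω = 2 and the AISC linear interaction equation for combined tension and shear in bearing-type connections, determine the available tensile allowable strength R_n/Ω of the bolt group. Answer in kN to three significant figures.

1060 kN

A_b = π·27²/4 = 572.6 mm²; f_rv = 407 × 1000 / (6 × 572.6) = 118.5 MPa.
F'_nt = 1.3 F_nt − (Ω F_nt / F_nv) f_rv = 1.3·780 − (2·780/469)·118.5 = 619.9 MPa, capped at F_nt → F'_nt = 619.9 MPa.
R_n = F'_nt · A_b · n = 619.9 × 572.6 × 6 / 1000 = 2130 kN.
Allowable strength R_n/Ω = 2130 / 2 = 1060 kN.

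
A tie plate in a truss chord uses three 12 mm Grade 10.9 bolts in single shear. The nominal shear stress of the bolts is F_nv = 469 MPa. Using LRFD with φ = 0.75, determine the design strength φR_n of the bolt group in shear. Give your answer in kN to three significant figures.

A_b = π × 12² / 4 = 113.1 mm².
R_n = F_nv · A_b · n · n_s = 469 × 113.1 × 3 × 1 / 1000 = 159.1 kN.
Design strength φR_n = 0.75 × 159.1 = 119 kN.

119 kN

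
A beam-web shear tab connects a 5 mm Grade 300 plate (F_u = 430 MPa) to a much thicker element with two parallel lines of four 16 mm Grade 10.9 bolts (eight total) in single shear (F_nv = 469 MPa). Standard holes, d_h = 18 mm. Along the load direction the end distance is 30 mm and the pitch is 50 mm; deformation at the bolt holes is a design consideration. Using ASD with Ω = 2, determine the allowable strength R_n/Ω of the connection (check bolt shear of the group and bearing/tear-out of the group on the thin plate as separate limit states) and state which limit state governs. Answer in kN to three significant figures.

Bolt shear: A_b = π·16²/4 = 201.1 mm²; R_n = 469 × 201.1 × 8 × 1 / 1000 = 754.4 kN → 754.4 / 2 = 377 kN.
Bearing (1.2 l_c t F_u ≤ 2.4 d t F_u): upper limit = 2.4·16·5·430 / 1000 = 82.56 kN.
  Edge l_c = 30 − 18/2 = 21 → r_n = 54.18 kN; interior l_c = 50 − 18 = 32 → r_n = 82.56 kN.
  R_n,bearing = 2·54.18 + 6·82.56 = 603.7 kN → 603.7 / 2 = 302 kN.
Bearing governs: 302 kN.

302 kN (bearing governs)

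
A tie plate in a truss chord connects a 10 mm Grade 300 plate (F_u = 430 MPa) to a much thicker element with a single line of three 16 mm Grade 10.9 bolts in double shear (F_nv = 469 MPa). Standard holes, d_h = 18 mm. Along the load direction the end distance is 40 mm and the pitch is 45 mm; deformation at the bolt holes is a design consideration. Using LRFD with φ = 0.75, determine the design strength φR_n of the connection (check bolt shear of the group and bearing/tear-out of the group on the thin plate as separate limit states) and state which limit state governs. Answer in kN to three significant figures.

Bolt shear: A_b = π·16²/4 = 201.1 mm²; R_n = 469 × 201.1 × 3 × 2 / 1000 = 565.8 kN → 0.75 × 565.8 = 424 kN.
Bearing (1.2 l_c t F_u ≤ 2.4 d t F_u): upper limit = 2.4·16·10·430 / 1000 = 165.1 kN.
  Edge l_c = 40 − 18/2 = 31 → r_n = 160 kN; interior l_c = 45 − 18 = 27 → r_n = 139.3 kN.
  R_n,bearing = 1·160 + 2·139.3 = 438.6 kN → 0.75 × 438.6 = 329 kN.
Bearing governs: 329 kN.

329 kN (bearing governs)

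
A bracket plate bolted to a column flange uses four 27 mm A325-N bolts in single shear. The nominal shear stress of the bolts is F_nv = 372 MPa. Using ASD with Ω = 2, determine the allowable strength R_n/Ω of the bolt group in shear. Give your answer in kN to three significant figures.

A_b = π × 27² / 4 = 572.6 mm².
R_n = F_nv · A_b · n · n_s = 372 × 572.6 × 4 × 1 / 1000 = 852 kN.
Allowable strength R_n/Ω = 852 / 2 = 426 kN.

426 kN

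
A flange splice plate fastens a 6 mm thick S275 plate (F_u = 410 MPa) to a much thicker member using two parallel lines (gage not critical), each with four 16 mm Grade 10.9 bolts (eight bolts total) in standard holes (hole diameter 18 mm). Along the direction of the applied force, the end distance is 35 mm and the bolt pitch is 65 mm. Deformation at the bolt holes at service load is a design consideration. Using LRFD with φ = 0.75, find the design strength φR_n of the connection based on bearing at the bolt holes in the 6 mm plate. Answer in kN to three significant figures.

Per bolt r_n = 1.2 l_c t F_u ≤ 2.4 d t F_u; upper limit = 2.4 × 16 × 6 × 410 / 1000 = 94.46 kN.
Edge bolt: l_c = 35 − 18/2 = 26 mm → 1.2 × 26 × 6 × 410 / 1000 = 76.75 → r_n = 76.75 kN.
Interior bolts: l_c = 65 − 18 = 47 mm → 1.2 × 47 × 6 × 410 / 1000 = 138.7 → r_n = 94.46 kN.
R_n = 2 × 76.75 + 6 × 94.46 = 720.3 kN.
Design strength φR_n = 0.75 × 720.3 = 540 kN.

540 kN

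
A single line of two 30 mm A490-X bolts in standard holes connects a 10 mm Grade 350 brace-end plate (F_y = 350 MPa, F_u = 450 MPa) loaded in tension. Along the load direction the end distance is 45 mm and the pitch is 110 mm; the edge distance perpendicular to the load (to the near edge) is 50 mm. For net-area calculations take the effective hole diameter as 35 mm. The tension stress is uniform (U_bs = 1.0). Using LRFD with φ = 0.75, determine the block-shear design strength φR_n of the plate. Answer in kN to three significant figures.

Shear plane L_v = 45 + 1·110 = 155 mm; A_gv = 155 × 10 = 1550 mm².
A_nv = (155 − 1.5·35) × 10 = 1025 mm².
A_nt = (50 − 0.5·35) × 10 = 325 mm².
0.6 F_u A_nv = 276.8 kN; 0.6 F_y A_gv = 325.5 kN → shear rupture governs the shear term.
R_n = 276.8 + 1.0 × 450 × 325 / 1000 = 423 kN.
Design strength φR_n = 0.75 × 423 = 317 kN.

317 kN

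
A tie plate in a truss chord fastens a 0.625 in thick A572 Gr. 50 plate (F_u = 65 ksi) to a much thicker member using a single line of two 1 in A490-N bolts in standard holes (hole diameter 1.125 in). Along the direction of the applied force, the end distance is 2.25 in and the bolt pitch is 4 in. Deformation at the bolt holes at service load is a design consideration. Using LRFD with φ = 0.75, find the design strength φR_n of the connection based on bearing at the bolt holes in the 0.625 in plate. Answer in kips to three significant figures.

135 kips

Per bolt r_n = 1.2 l_c t F_u ≤ 2.4 d t F_u; upper limit = 2.4 × 1 × 0.625 × 65 = 97.5 kips.
Edge bolt: l_c = 2.25 − 1.125/2 = 1.688 in → 1.2 × 1.688 × 0.625 × 65 = 82.27 → r_n = 82.27 kips.
Interior bolts: l_c = 4 − 1.125 = 2.875 in → 1.2 × 2.875 × 0.625 × 65 = 140.2 → r_n = 97.5 kips.
R_n = 1 × 82.27 + 1 × 97.5 = 179.8 kips.
Design strength φR_n = 0.75 × 179.8 = 135 kips.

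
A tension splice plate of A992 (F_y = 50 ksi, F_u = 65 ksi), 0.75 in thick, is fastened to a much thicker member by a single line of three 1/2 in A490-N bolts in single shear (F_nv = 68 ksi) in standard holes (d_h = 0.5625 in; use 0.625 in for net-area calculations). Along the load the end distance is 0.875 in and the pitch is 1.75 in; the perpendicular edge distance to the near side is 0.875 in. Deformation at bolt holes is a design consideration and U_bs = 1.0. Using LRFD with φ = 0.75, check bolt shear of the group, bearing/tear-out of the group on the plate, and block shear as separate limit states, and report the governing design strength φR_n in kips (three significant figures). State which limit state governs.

Bolt shear: A_b = π·0.5²/4 = 0.1963 in²; R_n = 68 × 0.1963 × 3 × 1 = 40.06 kips → 0.75 × 40.06 = 30 kips.
Bearing: edge l_c = 0.5938, r_n = 34.73 kips; interior l_c = 1.188, r_n = 58.5 kips; R_n = 34.73 + 2·58.5 = 151.7 kips → 114 kips.
Block shear: A_gv = 3.281, A_nv = 2.109, A_nt = 0.4219 in²; R_n = min(0.6F_uA_nv, 0.6F_yA_gv) + U_bs·F_u·A_nt = 109.7 kips → 82.3 kips.
Bolt shear governs: 30 kips.

30 kips (bolt shear governs)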